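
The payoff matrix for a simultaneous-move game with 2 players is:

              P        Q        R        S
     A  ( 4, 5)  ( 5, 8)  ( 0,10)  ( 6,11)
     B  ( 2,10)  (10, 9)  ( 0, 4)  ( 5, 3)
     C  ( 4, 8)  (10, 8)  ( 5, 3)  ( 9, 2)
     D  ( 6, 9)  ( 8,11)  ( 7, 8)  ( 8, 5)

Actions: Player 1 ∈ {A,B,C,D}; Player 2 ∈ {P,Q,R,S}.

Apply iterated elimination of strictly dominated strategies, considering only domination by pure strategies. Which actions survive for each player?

Survivors P1:{B,C,D} P2:{P,Q}

P1 drop A (D beats it: P:6>4 Q:8>5 R:7>0 S:8>6)
P2 drop R (P beats it: B:10>4 C:8>3 D:9>8)
P2 drop S (P beats it: B:10>3 C:8>2 D:9>5)
P1→{B,C,D} P2→{P,Q}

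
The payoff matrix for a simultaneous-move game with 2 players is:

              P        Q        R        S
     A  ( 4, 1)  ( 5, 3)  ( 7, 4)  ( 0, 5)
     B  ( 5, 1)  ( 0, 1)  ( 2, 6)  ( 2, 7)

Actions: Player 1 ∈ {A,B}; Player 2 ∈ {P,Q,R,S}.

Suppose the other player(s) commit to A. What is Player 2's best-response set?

P2 best: {S}

u_2(P vs A) = 1
u_2(Q vs A) = 3
u_2(R vs A) = 4
u_2(S vs A) = 5
max payoff 5 at {S}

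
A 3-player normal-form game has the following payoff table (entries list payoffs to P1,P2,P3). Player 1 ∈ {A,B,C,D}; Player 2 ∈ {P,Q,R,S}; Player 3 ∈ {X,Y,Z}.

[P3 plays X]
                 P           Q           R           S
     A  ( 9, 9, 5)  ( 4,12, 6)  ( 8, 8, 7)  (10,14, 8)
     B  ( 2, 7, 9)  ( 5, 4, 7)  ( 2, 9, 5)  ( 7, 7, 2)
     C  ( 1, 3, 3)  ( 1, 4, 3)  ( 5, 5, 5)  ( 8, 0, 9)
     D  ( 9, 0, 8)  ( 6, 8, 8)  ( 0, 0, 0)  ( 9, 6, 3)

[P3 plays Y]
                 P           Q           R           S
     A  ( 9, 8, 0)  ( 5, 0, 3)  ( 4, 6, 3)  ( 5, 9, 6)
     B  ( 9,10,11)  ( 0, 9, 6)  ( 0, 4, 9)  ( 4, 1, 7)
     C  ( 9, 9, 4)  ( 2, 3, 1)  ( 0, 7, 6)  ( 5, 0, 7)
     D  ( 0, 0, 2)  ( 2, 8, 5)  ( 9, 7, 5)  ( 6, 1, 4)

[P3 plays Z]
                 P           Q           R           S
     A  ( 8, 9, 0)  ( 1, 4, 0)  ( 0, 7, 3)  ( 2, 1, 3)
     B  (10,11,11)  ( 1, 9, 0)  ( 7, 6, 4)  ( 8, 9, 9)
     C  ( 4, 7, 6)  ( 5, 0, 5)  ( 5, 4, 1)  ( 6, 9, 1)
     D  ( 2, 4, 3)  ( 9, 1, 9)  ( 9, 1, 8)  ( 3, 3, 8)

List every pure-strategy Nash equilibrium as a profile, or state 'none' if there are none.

PSNE = {(A,S,X), (B,P,Y), (B,P,Z)}

(A,P,X): not NE [P2→S gives 14>9]
(A,P,Y): not NE [P2→S gives 9>8; P3→X gives 5>0]
(A,P,Z): not NE [P1→B gives 10>8; P3→X gives 5>0]
(A,Q,X): not NE [P1→D gives 6>4; P2→S gives 14>12]
(A,Q,Y): not NE [P2→S gives 9>0; P3→X gives 6>3]
(A,Q,Z): not NE [P1→D gives 9>1; P2→P gives 9>4; P3→X gives 6>0]
(A,R,X): not NE [P2→S gives 14>8]
(A,R,Y): not NE [P1→D gives 9>4; P2→S gives 9>6; P3→X gives 7>3]
(A,R,Z): not NE [P1→D gives 9>0; P2→P gives 9>7; P3→X gives 7>3]
(A,S,X): NE
(A,S,Y): not NE [P1→D gives 6>5; P3→X gives 8>6]
(A,S,Z): not NE [P1→B gives 8>2; P2→P gives 9>1; P3→X gives 8>3]
(B,P,X): not NE [P1→D gives 9>2; P2→R gives 9>7; P3→Z gives 11>9]
(B,P,Y): NE
(B,P,Z): NE
(B,Q,X): not NE [P1→D gives 6>5; P2→R gives 9>4]
(B,Q,Y): not NE [P1→A gives 5>0; P2→P gives 10>9; P3→X gives 7>6]
(B,Q,Z): not NE [P1→D gives 9>1; P2→P gives 11>9; P3→X gives 7>0]
(B,R,X): not NE [P1→A gives 8>2; P3→Y gives 9>5]
(B,R,Y): not NE [P1→D gives 9>0; P2→P gives 10>4]
(B,R,Z): not NE [P1→D gives 9>7; P2→P gives 11>6; P3→Y gives 9>4]
(B,S,X): not NE [P1→A gives 10>7; P2→R gives 9>7; P3→Z gives 9>2]
(B,S,Y): not NE [P1→D gives 6>4; P2→P gives 10>1; P3→Z gives 9>7]
(B,S,Z): not NE [P2→P gives 11>9]
(C,P,X): not NE [P1→D gives 9>1; P2→R gives 5>3; P3→Z gives 6>3]
(C,P,Y): not NE [P3→Z gives 6>4]
(C,P,Z): not NE [P1→B gives 10>4; P2→S gives 9>7]
(C,Q,X): not NE [P1→D gives 6>1; P2→R gives 5>4; P3→Z gives 5>3]
(C,Q,Y): not NE [P1→A gives 5>2; P2→P gives 9>3; P3→Z gives 5>1]
(C,Q,Z): not NE [P1→D gives 9>5; P2→S gives 9>0]
(C,R,X): not NE [P1→A gives 8>5; P3→Y gives 6>5]
(C,R,Y): not NE [P1→D gives 9>0; P2→P gives 9>7]
(C,R,Z): not NE [P1→D gives 9>5; P2→S gives 9>4; P3→Y gives 6>1]
(C,S,X): not NE [P1→A gives 10>8; P2→R gives 5>0]
(C,S,Y): not NE [P1→D gives 6>5; P2→P gives 9>0; P3→X gives 9>7]
(C,S,Z): not NE [P1→B gives 8>6; P3→X gives 9>1]
(D,P,X): not NE [P2→Q gives 8>0]
(D,P,Y): not NE [P1→C gives 9>0; P2→Q gives 8>0; P3→X gives 8>2]
(D,P,Z): not NE [P1→B gives 10>2; P3→X gives 8>3]
(D,Q,X): not NE [P3→Z gives 9>8]
(D,Q,Y): not NE [P1→A gives 5>2; P3→Z gives 9>5]
(D,Q,Z): not NE [P2→P gives 4>1]
(D,R,X): not NE [P1→A gives 8>0; P2→Q gives 8>0; P3→Z gives 8>0]
(D,R,Y): not NE [P2→Q gives 8>7; P3→Z gives 8>5]
(D,R,Z): not NE [P2→P gives 4>1]
(D,S,X): not NE [P1→A gives 10>9; P2→Q gives 8>6; P3→Z gives 8>3]
(D,S,Y): not NE [P2→Q gives 8>1; P3→Z gives 8>4]
(D,S,Z): not NE [P1→B gives 8>3; P2→P gives 4>3]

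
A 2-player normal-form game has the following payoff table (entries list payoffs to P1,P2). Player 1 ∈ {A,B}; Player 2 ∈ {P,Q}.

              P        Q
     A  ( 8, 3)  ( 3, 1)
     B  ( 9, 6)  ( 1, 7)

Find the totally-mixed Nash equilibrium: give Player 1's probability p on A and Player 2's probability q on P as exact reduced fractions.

P1 indiff ⇒ q·8+(1-q)·3 = q·9+(1-q)·1 ⇒ q(-1) = (1-q)(-2) ⇒ q = 2/3
P2 indiff ⇒ p·3+(1-p)·6 = p·1+(1-p)·7 ⇒ p(2) = (1-p)(1) ⇒ p = 1/3

(p,q) = (1/3, 2/3)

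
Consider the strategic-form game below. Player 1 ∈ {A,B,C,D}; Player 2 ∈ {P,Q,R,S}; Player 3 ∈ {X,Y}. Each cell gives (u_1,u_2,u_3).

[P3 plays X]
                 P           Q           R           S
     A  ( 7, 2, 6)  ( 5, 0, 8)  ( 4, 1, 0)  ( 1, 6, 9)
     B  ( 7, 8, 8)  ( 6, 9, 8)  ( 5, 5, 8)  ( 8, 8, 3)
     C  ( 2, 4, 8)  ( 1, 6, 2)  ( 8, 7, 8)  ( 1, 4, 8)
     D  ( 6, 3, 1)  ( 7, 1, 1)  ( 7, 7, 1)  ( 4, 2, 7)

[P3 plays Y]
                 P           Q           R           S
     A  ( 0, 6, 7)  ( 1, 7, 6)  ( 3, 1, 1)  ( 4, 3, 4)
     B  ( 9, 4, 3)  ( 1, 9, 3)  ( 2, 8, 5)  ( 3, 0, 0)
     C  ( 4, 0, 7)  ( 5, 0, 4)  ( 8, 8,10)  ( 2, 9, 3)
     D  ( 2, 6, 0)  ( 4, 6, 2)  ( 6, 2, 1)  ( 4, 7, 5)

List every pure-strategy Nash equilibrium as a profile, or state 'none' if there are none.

PSNE: ∅

(A,P,X): not NE [P2→S gives 6>2; P3→Y gives 7>6]
(A,P,Y): not NE [P1→B gives 9>0; P2→Q gives 7>6]
(A,Q,X): not NE [P1→D gives 7>5; P2→S gives 6>0]
(A,Q,Y): not NE [P1→C gives 5>1; P3→X gives 8>6]
(A,R,X): not NE [P1→C gives 8>4; P2→S gives 6>1; P3→Y gives 1>0]
(A,R,Y): not NE [P1→C gives 8>3; P2→Q gives 7>1]
(A,S,X): not NE [P1→B gives 8>1]
(A,S,Y): not NE [P2→Q gives 7>3; P3→X gives 9>4]
(B,P,X): not NE [P2→Q gives 9>8]
(B,P,Y): not NE [P2→Q gives 9>4; P3→X gives 8>3]
(B,Q,X): not NE [P1→D gives 7>6]
(B,Q,Y): not NE [P1→C gives 5>1; P3→X gives 8>3]
(B,R,X): not NE [P1→C gives 8>5; P2→Q gives 9>5]
(B,R,Y): not NE [P1→C gives 8>2; P2→Q gives 9>8; P3→X gives 8>5]
(B,S,X): not NE [P2→Q gives 9>8]
(B,S,Y): not NE [P1→D gives 4>3; P2→Q gives 9>0; P3→X gives 3>0]
(C,P,X): not NE [P1→B gives 7>2; P2→R gives 7>4]
(C,P,Y): not NE [P1→B gives 9>4; P2→S gives 9>0; P3→X gives 8>7]
(C,Q,X): not NE [P1→D gives 7>1; P2→R gives 7>6; P3→Y gives 4>2]
(C,Q,Y): not NE [P2→S gives 9>0]
(C,R,X): not NE [P3→Y gives 10>8]
(C,R,Y): not NE [P2→S gives 9>8]
(C,S,X): not NE [P1→B gives 8>1; P2→R gives 7>4]
(C,S,Y): not NE [P1→D gives 4>2; P3→X gives 8>3]
(D,P,X): not NE [P1→B gives 7>6; P2→R gives 7>3]
(D,P,Y): not NE [P1→B gives 9>2; P2→S gives 7>6; P3→X gives 1>0]
(D,Q,X): not NE [P2→R gives 7>1; P3→Y gives 2>1]
(D,Q,Y): not NE [P1→C gives 5>4; P2→S gives 7>6]
(D,R,X): not NE [P1→C gives 8>7]
(D,R,Y): not NE [P1→C gives 8>6; P2→S gives 7>2]
(D,S,X): not NE [P1→B gives 8>4; P2→R gives 7>2]
(D,S,Y): not NE [P3→X gives 7>5]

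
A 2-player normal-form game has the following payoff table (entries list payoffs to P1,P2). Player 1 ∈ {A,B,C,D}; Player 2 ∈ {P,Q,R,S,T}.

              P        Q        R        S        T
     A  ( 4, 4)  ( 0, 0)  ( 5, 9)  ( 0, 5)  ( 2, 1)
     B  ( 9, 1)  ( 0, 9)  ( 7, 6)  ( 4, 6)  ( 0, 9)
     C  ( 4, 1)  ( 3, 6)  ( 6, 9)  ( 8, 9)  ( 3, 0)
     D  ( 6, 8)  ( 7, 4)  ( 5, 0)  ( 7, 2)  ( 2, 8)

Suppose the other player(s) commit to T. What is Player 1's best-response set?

argmax u_1 = {C}

u_1(A vs T) = 2
u_1(B vs T) = 0
u_1(C vs T) = 3
u_1(D vs T) = 2
max payoff 3 at {C}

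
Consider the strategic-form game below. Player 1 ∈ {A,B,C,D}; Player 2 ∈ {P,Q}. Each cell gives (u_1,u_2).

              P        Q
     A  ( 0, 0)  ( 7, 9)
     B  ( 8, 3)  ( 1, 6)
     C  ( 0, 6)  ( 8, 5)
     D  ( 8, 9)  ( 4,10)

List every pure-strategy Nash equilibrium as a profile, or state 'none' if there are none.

No pure NE.

(A,P): not NE [P1→D gives 8>0; P2→Q gives 9>0]
(A,Q): not NE [P1→C gives 8>7]
(B,P): not NE [P2→Q gives 6>3]
(B,Q): not NE [P1→C gives 8>1]
(C,P): not NE [P1→D gives 8>0]
(C,Q): not NE [P2→P gives 6>5]
(D,P): not NE [P2→Q gives 10>9]
(D,Q): not NE [P1→C gives 8>4]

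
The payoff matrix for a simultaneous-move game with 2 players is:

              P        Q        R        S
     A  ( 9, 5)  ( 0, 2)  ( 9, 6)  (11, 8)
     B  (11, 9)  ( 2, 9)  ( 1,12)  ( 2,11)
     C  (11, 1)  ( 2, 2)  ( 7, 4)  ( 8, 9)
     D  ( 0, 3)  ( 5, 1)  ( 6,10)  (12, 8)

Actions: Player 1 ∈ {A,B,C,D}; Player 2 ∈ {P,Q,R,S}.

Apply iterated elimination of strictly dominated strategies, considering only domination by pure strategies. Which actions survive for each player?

Remaining: P1:{A,D} P2:{R,S}

P2 drop P (R beats it: A:6>5 B:12>9 C:4>1 D:10>3)
P1 drop B (D beats it: Q:5>2 R:6>1 S:12>2)
P2 drop Q (R beats it: A:6>2 C:4>2 D:10>1)
P1 drop C (A beats it: R:9>7 S:11>8)
P1→{A,D} P2→{R,S}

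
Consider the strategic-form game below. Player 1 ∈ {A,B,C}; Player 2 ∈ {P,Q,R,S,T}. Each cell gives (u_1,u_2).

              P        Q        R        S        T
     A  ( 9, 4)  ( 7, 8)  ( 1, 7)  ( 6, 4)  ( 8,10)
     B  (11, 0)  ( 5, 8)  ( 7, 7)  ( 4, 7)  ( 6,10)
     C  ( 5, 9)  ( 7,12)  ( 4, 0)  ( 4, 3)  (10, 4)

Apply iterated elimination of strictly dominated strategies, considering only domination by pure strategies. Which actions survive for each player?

P2 drop P (Q beats it: A:8>4 B:8>0 C:12>9)
P2 drop R (Q beats it: A:8>7 B:8>7 C:12>0)
P1 drop B (A beats it: Q:7>5 S:6>4 T:8>6)
P2 drop S (Q beats it: A:8>4 C:12>3)
P1→{A,C} P2→{Q,T}

Survivors P1:{A,C} P2:{Q,T}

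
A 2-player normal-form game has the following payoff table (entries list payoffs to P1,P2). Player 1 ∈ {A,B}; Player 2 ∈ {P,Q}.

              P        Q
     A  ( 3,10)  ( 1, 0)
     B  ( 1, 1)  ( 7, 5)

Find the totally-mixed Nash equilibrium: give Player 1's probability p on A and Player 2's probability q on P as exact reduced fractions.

P1 mixes 2/7 on A; P2 mixes 3/4 on P

P1 indiff ⇒ q·3+(1-q)·1 = q·1+(1-q)·7 ⇒ q(2) = (1-q)(6) ⇒ q = 3/4
P2 indiff ⇒ p·10+(1-p)·1 = p·0+(1-p)·5 ⇒ p(10) = (1-p)(4) ⇒ p = 2/7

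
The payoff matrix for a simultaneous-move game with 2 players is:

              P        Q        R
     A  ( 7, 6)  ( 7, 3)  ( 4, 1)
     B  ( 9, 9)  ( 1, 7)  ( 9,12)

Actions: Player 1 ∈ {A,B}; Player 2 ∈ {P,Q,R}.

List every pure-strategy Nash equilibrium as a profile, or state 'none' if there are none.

(A,P): not NE [P1→B gives 9>7]
(A,Q): not NE [P2→P gives 6>3]
(A,R): not NE [P1→B gives 9>4; P2→P gives 6>1]
(B,P): not NE [P2→R gives 12>9]
(B,Q): not NE [P1→A gives 7>1; P2→R gives 12>7]
(B,R): NE

Nash profiles: (B,R)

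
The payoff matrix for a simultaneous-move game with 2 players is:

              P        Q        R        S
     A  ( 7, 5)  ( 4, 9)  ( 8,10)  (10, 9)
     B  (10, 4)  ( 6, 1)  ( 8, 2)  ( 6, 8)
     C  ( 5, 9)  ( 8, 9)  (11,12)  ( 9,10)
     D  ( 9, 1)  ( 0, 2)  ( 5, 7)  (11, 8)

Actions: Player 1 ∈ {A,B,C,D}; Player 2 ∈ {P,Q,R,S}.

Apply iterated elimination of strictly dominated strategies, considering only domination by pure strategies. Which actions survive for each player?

Survivors P1:{A,C,D} P2:{R,S}

P2 drop P (S beats it: A:9>5 B:8>4 C:10>9 D:8>1)
P1 drop B (C beats it: Q:8>6 R:11>8 S:9>6)
P2 drop Q (R beats it: A:10>9 C:12>9 D:7>2)
P1→{A,C,D} P2→{R,S}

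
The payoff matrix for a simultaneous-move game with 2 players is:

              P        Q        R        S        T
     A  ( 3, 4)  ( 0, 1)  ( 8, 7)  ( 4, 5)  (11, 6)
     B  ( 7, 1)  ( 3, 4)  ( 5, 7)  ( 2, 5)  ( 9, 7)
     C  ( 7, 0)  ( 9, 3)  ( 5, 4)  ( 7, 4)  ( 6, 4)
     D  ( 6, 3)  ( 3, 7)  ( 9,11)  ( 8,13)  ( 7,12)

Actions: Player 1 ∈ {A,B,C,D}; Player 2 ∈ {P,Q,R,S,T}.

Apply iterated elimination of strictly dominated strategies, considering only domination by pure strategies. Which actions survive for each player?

Survivors P1:{A,D} P2:{R,S,T}

P2 drop P (R beats it: A:7>4 B:7>1 C:4>0 D:11>3)
P2 drop Q (R beats it: A:7>1 B:7>4 C:4>3 D:11>7)
P1 drop B (A beats it: R:8>5 S:4>2 T:11>9)
P1 drop C (D beats it: R:9>5 S:8>7 T:7>6)
P1→{A,D} P2→{R,S,T}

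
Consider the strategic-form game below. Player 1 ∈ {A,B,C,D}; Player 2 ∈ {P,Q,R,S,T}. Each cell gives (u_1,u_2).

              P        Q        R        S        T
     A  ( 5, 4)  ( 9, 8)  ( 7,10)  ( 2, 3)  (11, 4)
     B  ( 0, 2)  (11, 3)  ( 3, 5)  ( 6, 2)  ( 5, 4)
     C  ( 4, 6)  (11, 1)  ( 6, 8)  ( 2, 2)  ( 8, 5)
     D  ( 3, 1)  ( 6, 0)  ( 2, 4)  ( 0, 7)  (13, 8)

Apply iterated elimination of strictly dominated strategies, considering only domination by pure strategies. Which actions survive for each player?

Survivors P1:{A,D} P2:{R,T}

P2 drop P (R beats it: A:10>4 B:5>2 C:8>6 D:4>1)
P2 drop Q (R beats it: A:10>8 B:5>3 C:8>1 D:4>0)
P2 drop S (T beats it: A:4>3 B:4>2 C:5>2 D:8>7)
P1 drop B (A beats it: R:7>3 T:11>5)
P1 drop C (A beats it: R:7>6 T:11>8)
P1→{A,D} P2→{R,T}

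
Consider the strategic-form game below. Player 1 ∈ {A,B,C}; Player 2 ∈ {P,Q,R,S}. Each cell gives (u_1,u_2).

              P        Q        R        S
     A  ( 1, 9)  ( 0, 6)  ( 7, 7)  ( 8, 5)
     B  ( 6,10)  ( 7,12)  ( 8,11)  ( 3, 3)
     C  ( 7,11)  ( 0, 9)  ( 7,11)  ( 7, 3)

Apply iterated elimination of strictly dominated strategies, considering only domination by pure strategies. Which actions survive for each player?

Remaining: P1:{B,C} P2:{P,Q,R}

P2 drop S (P beats it: A:9>5 B:10>3 C:11>3)
P1 drop A (B beats it: P:6>1 Q:7>0 R:8>7)
P1→{B,C} P2→{P,Q,R}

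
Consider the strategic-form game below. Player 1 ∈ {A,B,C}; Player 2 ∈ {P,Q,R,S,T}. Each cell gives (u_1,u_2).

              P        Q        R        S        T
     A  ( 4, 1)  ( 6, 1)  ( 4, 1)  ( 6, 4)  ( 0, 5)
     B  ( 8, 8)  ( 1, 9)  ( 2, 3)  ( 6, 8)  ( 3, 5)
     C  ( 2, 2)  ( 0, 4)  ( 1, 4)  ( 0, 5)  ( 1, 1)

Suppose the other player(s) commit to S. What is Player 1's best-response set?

u_1(A vs S) = 6
u_1(B vs S) = 6
u_1(C vs S) = 0
max payoff 6 at {A,B}

argmax u_1 = {A,B}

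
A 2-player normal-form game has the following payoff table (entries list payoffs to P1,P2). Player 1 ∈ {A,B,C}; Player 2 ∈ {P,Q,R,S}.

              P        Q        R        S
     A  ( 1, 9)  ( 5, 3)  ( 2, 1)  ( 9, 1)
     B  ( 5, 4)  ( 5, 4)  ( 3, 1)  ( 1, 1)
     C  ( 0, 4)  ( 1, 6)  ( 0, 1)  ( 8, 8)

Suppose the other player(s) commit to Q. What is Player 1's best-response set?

u_1(A vs Q) = 5
u_1(B vs Q) = 5
u_1(C vs Q) = 1
max payoff 5 at {A,B}

BR_1 = {A,B}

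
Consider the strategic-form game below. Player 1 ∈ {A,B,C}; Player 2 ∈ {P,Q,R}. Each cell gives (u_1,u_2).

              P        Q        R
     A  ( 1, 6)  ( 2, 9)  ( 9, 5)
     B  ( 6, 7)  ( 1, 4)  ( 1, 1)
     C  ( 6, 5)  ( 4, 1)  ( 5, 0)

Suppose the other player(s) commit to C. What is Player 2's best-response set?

P2 best: {P}

u_2(P vs C) = 5
u_2(Q vs C) = 1
u_2(R vs C) = 0
max payoff 5 at {P}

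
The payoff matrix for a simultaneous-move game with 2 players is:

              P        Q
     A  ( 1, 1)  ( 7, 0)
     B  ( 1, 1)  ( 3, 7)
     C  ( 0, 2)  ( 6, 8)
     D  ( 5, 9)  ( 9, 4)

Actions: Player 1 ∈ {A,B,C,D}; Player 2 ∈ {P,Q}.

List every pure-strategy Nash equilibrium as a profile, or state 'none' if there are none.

PSNE = {(D,P)}

(A,P): not NE [P1→D gives 5>1]
(A,Q): not NE [P1→D gives 9>7; P2→P gives 1>0]
(B,P): not NE [P1→D gives 5>1; P2→Q gives 7>1]
(B,Q): not NE [P1→D gives 9>3]
(C,P): not NE [P1→D gives 5>0; P2→Q gives 8>2]
(C,Q): not NE [P1→D gives 9>6]
(D,P): NE
(D,Q): not NE [P2→P gives 9>4]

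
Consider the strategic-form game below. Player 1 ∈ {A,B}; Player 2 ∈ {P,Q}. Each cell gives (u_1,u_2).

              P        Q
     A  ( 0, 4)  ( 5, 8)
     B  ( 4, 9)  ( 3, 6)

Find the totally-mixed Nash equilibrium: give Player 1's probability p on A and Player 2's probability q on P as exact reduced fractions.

p=3/7, q=1/3

P1 indiff ⇒ q·0+(1-q)·5 = q·4+(1-q)·3 ⇒ q(-4) = (1-q)(-2) ⇒ q = 1/3
P2 indiff ⇒ p·4+(1-p)·9 = p·8+(1-p)·6 ⇒ p(-4) = (1-p)(-3) ⇒ p = 3/7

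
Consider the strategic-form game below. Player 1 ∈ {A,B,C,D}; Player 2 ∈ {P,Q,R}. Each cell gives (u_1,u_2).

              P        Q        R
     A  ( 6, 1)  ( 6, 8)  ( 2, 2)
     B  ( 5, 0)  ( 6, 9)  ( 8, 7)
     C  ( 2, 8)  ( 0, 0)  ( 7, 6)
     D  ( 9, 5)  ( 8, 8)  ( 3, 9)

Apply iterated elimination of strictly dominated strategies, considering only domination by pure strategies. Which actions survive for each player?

P1 drop A (D beats it: P:9>6 Q:8>6 R:3>2)
P1 drop C (B beats it: P:5>2 Q:6>0 R:8>7)
P2 drop P (Q beats it: B:9>0 D:8>5)
P1→{B,D} P2→{Q,R}

IESDS → P1:{B,D} P2:{Q,R}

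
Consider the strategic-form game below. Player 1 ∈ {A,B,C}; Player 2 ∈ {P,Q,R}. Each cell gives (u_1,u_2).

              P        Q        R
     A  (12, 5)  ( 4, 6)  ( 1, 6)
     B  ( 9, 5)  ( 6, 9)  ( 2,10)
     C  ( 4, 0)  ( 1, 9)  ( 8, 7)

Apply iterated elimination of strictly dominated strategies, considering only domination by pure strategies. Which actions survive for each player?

P2 drop P (Q beats it: A:6>5 B:9>5 C:9>0)
P1 drop A (B beats it: Q:6>4 R:2>1)
P1→{B,C} P2→{Q,R}

Remaining: P1:{B,C} P2:{Q,R}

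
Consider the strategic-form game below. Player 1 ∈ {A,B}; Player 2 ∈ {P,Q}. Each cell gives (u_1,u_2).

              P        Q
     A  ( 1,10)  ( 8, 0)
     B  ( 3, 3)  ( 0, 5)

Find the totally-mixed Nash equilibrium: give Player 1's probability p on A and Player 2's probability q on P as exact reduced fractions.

P1 indiff ⇒ q·1+(1-q)·8 = q·3+(1-q)·0 ⇒ q(-2) = (1-q)(-8) ⇒ q = 4/5
P2 indiff ⇒ p·10+(1-p)·3 = p·0+(1-p)·5 ⇒ p(10) = (1-p)(2) ⇒ p = 1/6

P1 mixes 1/6 on A; P2 mixes 4/5 on P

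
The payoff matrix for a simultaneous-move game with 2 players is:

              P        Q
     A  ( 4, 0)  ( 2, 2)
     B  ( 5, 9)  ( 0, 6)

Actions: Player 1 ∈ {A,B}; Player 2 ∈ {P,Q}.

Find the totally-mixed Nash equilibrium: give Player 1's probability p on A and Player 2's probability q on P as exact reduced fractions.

P1 indiff ⇒ q·4+(1-q)·2 = q·5+(1-q)·0 ⇒ q(-1) = (1-q)(-2) ⇒ q = 2/3
P2 indiff ⇒ p·0+(1-p)·9 = p·2+(1-p)·6 ⇒ p(-2) = (1-p)(-3) ⇒ p = 3/5

P1 mixes 3/5 on A; P2 mixes 2/3 on P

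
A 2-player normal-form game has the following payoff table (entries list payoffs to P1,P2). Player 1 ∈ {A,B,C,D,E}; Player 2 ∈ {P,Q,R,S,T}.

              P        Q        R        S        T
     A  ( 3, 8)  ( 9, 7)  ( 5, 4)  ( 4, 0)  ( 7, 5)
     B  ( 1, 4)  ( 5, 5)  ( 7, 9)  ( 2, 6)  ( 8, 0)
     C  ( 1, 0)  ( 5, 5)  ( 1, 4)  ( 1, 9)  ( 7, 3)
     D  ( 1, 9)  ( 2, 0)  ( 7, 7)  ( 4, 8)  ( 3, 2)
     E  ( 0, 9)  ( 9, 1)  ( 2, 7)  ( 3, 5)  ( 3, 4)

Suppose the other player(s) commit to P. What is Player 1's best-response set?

u_1(A vs P) = 3
u_1(B vs P) = 1
u_1(C vs P) = 1
u_1(D vs P) = 1
u_1(E vs P) = 0
max payoff 3 at {A}

P1 best: {A}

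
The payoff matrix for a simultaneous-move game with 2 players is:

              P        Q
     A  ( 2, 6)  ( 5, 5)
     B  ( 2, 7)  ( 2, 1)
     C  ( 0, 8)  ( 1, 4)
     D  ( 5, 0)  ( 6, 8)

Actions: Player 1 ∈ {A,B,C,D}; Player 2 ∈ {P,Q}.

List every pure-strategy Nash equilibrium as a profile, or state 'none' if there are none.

(A,P): not NE [P1→D gives 5>2]
(A,Q): not NE [P1→D gives 6>5; P2→P gives 6>5]
(B,P): not NE [P1→D gives 5>2]
(B,Q): not NE [P1→D gives 6>2; P2→P gives 7>1]
(C,P): not NE [P1→D gives 5>0]
(C,Q): not NE [P1→D gives 6>1; P2→P gives 8>4]
(D,P): not NE [P2→Q gives 8>0]
(D,Q): NE

PSNE = {(D,Q)}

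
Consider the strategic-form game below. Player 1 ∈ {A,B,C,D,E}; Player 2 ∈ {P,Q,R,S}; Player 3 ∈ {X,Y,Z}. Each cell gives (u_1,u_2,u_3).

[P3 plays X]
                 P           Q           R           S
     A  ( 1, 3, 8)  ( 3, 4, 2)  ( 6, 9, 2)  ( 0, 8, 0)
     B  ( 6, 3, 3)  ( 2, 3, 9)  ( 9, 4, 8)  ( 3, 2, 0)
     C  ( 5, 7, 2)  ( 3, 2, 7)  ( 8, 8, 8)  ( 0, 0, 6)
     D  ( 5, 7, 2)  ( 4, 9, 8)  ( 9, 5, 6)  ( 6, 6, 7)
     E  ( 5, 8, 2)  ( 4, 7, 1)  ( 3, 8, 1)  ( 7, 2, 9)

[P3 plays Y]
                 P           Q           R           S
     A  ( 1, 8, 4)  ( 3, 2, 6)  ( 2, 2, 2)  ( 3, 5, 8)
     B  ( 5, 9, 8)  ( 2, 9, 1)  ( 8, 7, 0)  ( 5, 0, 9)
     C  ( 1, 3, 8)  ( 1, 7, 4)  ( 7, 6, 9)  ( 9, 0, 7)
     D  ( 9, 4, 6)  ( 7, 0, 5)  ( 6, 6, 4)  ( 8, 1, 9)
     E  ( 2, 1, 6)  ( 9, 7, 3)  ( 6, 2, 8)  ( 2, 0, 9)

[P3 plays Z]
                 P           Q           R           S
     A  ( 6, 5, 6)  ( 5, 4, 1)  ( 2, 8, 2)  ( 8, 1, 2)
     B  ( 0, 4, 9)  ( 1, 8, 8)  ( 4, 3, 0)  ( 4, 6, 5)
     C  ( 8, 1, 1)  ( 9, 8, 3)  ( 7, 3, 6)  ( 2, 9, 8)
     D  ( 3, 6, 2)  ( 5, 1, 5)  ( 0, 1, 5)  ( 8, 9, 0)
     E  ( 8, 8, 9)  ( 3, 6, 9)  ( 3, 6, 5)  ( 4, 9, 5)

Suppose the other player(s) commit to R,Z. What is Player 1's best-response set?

P1 best: {C}

u_1(A vs R,Z) = 2
u_1(B vs R,Z) = 4
u_1(C vs R,Z) = 7
u_1(D vs R,Z) = 0
u_1(E vs R,Z) = 3
max payoff 7 at {C}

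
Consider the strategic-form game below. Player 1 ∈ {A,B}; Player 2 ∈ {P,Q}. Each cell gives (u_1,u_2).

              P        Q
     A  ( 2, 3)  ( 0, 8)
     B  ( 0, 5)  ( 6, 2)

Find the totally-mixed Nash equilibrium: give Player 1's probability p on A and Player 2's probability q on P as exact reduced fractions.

(p,q) = (3/8, 3/4)

P1 indiff ⇒ q·2+(1-q)·0 = q·0+(1-q)·6 ⇒ q(2) = (1-q)(6) ⇒ q = 3/4
P2 indiff ⇒ p·3+(1-p)·5 = p·8+(1-p)·2 ⇒ p(-5) = (1-p)(-3) ⇒ p = 3/8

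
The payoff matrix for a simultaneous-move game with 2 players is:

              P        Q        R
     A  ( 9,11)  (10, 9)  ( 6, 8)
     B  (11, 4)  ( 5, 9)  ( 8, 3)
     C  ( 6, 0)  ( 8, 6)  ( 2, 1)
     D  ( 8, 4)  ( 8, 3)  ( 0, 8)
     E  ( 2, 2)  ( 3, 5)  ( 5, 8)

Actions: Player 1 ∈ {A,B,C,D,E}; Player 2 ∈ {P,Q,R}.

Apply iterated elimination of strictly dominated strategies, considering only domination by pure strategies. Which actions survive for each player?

P1 drop C (A beats it: P:9>6 Q:10>8 R:6>2)
P1 drop D (A beats it: P:9>8 Q:10>8 R:6>0)
P1 drop E (A beats it: P:9>2 Q:10>3 R:6>5)
P2 drop R (P beats it: A:11>8 B:4>3)
P1→{A,B} P2→{P,Q}

Survivors P1:{A,B} P2:{P,Q}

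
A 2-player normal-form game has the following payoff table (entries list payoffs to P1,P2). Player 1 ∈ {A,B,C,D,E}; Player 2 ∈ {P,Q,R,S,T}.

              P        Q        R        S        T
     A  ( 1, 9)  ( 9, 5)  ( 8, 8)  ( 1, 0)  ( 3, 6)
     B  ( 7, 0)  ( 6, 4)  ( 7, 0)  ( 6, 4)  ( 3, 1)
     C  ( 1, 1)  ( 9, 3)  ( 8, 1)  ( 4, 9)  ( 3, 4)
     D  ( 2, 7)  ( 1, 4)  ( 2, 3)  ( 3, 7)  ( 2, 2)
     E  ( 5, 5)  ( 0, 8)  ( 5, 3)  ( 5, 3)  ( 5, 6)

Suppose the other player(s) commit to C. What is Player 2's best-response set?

P2 best: {S}

u_2(P vs C) = 1
u_2(Q vs C) = 3
u_2(R vs C) = 1
u_2(S vs C) = 9
u_2(T vs C) = 4
max payoff 9 at {S}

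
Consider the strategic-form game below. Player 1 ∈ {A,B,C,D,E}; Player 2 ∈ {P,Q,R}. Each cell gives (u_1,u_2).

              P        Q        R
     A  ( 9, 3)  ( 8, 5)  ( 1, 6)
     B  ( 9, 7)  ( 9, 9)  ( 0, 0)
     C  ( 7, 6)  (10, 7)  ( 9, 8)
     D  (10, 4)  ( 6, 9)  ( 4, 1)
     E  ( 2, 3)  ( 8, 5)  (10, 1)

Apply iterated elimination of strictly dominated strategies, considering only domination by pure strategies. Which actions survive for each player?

IESDS → P1:{C,E} P2:{Q,R}

P2 drop P (Q beats it: A:5>3 B:9>7 C:7>6 D:9>4 E:5>3)
P1 drop A (C beats it: Q:10>8 R:9>1)
P1 drop B (C beats it: Q:10>9 R:9>0)
P1 drop D (C beats it: Q:10>6 R:9>4)
P1→{C,E} P2→{Q,R}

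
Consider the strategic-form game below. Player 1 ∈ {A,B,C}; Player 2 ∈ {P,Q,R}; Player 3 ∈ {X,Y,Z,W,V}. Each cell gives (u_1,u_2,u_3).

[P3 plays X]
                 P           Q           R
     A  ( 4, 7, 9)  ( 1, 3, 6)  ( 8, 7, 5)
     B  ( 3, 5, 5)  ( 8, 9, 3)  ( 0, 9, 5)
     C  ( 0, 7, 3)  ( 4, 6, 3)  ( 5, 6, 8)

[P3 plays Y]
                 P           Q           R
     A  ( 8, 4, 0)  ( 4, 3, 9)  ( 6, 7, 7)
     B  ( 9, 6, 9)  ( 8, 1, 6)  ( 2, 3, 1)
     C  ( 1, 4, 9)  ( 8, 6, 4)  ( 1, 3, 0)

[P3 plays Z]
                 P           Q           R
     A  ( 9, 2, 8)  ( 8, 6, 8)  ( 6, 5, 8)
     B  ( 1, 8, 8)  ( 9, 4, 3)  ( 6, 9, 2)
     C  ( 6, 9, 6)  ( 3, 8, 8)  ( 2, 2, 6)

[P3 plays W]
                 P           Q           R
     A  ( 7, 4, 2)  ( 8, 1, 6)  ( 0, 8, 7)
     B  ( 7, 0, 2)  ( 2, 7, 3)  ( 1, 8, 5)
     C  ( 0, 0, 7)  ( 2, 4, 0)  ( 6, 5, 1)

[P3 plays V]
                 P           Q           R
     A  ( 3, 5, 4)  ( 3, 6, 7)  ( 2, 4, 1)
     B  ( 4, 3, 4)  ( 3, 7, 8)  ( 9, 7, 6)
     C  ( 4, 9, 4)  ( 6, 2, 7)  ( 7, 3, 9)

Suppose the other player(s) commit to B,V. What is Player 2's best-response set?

u_2(P vs B,V) = 3
u_2(Q vs B,V) = 7
u_2(R vs B,V) = 7
max payoff 7 at {Q,R}

BR_2 = {Q,R}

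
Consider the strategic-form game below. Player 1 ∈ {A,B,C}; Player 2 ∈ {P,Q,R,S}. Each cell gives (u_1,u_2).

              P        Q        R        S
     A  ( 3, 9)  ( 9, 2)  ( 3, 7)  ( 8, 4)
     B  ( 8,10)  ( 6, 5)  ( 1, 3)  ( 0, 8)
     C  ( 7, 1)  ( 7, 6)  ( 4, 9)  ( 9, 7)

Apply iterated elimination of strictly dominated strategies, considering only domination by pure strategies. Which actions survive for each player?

Remaining: P1:{B,C} P2:{P,R,S}

P2 drop Q (S beats it: A:4>2 B:8>5 C:7>6)
P1 drop A (C beats it: P:7>3 R:4>3 S:9>8)
P1→{B,C} P2→{P,R,S}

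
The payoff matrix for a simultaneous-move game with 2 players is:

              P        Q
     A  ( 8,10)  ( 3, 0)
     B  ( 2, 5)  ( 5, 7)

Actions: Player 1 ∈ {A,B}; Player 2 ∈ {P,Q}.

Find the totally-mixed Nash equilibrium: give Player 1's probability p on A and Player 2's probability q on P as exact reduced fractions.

p=1/6, q=1/4

P1 indiff ⇒ q·8+(1-q)·3 = q·2+(1-q)·5 ⇒ q(6) = (1-q)(2) ⇒ q = 1/4
P2 indiff ⇒ p·10+(1-p)·5 = p·0+(1-p)·7 ⇒ p(10) = (1-p)(2) ⇒ p = 1/6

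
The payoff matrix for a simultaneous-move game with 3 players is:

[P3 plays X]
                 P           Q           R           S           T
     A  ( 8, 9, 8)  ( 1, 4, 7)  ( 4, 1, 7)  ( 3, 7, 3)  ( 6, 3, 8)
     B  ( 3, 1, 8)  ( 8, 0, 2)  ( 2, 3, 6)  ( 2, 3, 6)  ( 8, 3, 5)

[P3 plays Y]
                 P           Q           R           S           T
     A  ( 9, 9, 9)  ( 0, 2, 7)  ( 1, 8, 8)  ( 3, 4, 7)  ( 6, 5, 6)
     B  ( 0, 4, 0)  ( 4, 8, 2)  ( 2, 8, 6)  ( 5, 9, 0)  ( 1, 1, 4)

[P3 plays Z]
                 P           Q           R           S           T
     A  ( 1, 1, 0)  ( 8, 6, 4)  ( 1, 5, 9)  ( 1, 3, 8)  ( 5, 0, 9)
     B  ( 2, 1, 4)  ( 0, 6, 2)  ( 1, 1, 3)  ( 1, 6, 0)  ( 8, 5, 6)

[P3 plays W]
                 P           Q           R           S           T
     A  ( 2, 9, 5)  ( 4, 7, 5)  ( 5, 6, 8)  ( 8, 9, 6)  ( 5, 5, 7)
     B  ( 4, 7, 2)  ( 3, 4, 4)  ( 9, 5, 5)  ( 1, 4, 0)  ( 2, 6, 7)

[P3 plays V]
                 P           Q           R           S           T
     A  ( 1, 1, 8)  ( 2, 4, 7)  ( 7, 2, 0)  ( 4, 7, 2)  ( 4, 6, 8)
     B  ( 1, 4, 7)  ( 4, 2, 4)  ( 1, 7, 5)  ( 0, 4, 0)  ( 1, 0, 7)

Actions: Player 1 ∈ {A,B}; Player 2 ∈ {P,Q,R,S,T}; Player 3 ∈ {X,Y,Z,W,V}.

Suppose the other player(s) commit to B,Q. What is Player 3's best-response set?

P3 best: {W,V}

u_3(X vs B,Q) = 2
u_3(Y vs B,Q) = 2
u_3(Z vs B,Q) = 2
u_3(W vs B,Q) = 4
u_3(V vs B,Q) = 4
max payoff 4 at {W,V}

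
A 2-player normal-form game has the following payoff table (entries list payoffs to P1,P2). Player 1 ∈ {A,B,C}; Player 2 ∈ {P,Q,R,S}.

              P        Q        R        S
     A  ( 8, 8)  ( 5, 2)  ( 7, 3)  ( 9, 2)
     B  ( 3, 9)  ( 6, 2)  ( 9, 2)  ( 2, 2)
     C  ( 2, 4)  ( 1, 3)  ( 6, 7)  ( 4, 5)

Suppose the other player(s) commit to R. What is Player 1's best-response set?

u_1(A vs R) = 7
u_1(B vs R) = 9
u_1(C vs R) = 6
max payoff 9 at {B}

BR_1 = {B}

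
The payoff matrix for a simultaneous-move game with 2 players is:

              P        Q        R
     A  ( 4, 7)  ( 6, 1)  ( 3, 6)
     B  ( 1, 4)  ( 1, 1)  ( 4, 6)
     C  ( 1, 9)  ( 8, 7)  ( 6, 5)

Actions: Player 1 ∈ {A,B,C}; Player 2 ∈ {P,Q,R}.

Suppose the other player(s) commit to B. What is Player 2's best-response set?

argmax u_2 = {R}

u_2(P vs B) = 4
u_2(Q vs B) = 1
u_2(R vs B) = 6
max payoff 6 at {R}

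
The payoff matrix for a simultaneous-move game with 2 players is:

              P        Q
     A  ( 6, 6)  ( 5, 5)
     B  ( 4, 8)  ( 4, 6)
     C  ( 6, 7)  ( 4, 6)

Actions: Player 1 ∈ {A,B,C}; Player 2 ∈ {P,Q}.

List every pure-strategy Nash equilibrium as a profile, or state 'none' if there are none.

(A,P): NE
(A,Q): not NE [P2→P gives 6>5]
(B,P): not NE [P1→C gives 6>4]
(B,Q): not NE [P1→A gives 5>4; P2→P gives 8>6]
(C,P): NE
(C,Q): not NE [P1→A gives 5>4; P2→P gives 7>6]

PSNE = {(A,P), (C,P)}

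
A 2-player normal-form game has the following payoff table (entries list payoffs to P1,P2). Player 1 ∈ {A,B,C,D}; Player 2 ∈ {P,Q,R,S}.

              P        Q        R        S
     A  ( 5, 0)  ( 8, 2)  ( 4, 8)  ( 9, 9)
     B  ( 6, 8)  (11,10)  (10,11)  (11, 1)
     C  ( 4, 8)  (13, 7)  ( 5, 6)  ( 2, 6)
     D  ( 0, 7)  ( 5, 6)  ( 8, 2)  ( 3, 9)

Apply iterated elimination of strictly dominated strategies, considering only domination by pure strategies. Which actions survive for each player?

Remaining: P1:{B,C} P2:{P,Q,R}

P1 drop A (B beats it: P:6>5 Q:11>8 R:10>4 S:11>9)
P1 drop D (B beats it: P:6>0 Q:11>5 R:10>8 S:11>3)
P2 drop S (P beats it: B:8>1 C:8>6)
P1→{B,C} P2→{P,Q,R}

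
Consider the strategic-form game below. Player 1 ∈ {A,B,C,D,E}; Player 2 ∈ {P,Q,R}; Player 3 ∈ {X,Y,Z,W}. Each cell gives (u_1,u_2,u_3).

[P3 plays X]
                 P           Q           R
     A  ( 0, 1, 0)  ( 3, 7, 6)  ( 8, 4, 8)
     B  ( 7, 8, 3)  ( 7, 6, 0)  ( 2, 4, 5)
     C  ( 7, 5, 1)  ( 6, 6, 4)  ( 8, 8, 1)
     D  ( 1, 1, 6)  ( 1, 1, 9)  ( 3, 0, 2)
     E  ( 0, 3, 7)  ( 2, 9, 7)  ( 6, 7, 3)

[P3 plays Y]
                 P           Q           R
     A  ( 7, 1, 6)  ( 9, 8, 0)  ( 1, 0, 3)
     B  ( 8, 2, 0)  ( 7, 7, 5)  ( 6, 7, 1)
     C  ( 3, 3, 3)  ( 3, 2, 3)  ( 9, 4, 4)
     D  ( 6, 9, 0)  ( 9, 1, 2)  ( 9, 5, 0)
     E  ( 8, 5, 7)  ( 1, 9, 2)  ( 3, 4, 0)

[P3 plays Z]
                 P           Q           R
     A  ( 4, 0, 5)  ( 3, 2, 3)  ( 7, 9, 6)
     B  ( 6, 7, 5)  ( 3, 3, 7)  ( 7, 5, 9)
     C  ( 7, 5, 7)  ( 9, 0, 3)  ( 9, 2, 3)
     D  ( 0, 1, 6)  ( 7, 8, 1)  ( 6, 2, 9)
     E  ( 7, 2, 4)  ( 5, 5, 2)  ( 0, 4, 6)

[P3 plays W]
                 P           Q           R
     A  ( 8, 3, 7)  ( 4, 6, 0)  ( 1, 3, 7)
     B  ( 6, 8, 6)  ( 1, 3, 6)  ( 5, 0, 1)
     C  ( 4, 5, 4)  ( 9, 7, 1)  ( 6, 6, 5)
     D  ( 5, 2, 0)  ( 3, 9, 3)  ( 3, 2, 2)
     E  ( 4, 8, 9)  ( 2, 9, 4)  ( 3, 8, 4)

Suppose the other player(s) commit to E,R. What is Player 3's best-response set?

argmax u_3 = {Z}

u_3(X vs E,R) = 3
u_3(Y vs E,R) = 0
u_3(Z vs E,R) = 6
u_3(W vs E,R) = 4
max payoff 6 at {Z}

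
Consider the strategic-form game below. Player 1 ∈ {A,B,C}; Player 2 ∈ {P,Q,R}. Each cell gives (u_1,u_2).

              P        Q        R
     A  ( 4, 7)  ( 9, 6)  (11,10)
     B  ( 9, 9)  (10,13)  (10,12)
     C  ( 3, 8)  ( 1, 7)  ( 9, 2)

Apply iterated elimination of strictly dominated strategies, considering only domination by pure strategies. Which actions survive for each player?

P1 drop C (A beats it: P:4>3 Q:9>1 R:11>9)
P2 drop P (R beats it: A:10>7 B:12>9)
P1→{A,B} P2→{Q,R}

IESDS → P1:{A,B} P2:{Q,R}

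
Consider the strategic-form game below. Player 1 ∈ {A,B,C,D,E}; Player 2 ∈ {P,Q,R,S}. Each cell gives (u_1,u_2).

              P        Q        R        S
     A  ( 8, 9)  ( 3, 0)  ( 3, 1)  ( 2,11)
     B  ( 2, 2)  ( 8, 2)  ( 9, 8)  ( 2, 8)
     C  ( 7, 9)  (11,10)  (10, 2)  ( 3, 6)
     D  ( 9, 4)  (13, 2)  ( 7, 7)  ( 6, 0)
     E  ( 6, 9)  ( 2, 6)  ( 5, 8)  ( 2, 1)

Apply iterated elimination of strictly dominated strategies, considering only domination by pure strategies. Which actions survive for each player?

IESDS → P1:{C,D} P2:{P,Q,R}

P1 drop A (D beats it: P:9>8 Q:13>3 R:7>3 S:6>2)
P1 drop B (C beats it: P:7>2 Q:11>8 R:10>9 S:3>2)
P1 drop E (C beats it: P:7>6 Q:11>2 R:10>5 S:3>2)
P2 drop S (P beats it: C:9>6 D:4>0)
P1→{C,D} P2→{P,Q,R}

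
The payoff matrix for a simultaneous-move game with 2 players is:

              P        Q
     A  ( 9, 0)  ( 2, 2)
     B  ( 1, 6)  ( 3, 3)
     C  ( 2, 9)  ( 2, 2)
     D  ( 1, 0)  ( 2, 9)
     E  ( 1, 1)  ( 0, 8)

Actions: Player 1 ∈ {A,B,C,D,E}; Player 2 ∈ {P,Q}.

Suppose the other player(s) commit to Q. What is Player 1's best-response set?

P1 best: {B}

u_1(A vs Q) = 2
u_1(B vs Q) = 3
u_1(C vs Q) = 2
u_1(D vs Q) = 2
u_1(E vs Q) = 0
max payoff 3 at {B}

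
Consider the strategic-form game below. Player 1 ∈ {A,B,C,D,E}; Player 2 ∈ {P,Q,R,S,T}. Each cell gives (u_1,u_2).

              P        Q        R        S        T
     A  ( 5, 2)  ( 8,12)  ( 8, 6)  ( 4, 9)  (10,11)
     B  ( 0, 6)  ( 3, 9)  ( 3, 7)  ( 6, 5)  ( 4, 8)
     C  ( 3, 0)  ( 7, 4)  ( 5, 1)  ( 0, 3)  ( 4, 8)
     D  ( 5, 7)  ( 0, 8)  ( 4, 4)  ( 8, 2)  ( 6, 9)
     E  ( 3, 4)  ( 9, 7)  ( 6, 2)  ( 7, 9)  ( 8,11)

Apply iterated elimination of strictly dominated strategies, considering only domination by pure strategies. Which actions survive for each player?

Survivors P1:{A,E} P2:{Q,T}

P1 drop B (E beats it: P:3>0 Q:9>3 R:6>3 S:7>6 T:8>4)
P1 drop C (A beats it: P:5>3 Q:8>7 R:8>5 S:4>0 T:10>4)
P2 drop P (Q beats it: A:12>2 D:8>7 E:7>4)
P2 drop R (Q beats it: A:12>6 D:8>4 E:7>2)
P2 drop S (T beats it: A:11>9 D:9>2 E:11>9)
P1 drop D (A beats it: Q:8>0 T:10>6)
P1→{A,E} P2→{Q,T}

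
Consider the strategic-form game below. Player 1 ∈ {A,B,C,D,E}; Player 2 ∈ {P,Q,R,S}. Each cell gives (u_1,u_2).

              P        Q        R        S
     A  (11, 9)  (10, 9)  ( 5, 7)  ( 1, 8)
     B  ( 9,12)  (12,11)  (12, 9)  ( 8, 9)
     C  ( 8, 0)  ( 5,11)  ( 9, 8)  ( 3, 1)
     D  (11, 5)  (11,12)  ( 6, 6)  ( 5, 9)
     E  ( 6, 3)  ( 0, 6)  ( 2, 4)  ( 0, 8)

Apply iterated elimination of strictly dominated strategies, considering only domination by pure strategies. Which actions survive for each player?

Remaining: P1:{A,B,D} P2:{P,Q}

P1 drop C (B beats it: P:9>8 Q:12>5 R:12>9 S:8>3)
P1 drop E (A beats it: P:11>6 Q:10>0 R:5>2 S:1>0)
P2 drop R (Q beats it: A:9>7 B:11>9 D:12>6)
P2 drop S (Q beats it: A:9>8 B:11>9 D:12>9)
P1→{A,B,D} P2→{P,Q}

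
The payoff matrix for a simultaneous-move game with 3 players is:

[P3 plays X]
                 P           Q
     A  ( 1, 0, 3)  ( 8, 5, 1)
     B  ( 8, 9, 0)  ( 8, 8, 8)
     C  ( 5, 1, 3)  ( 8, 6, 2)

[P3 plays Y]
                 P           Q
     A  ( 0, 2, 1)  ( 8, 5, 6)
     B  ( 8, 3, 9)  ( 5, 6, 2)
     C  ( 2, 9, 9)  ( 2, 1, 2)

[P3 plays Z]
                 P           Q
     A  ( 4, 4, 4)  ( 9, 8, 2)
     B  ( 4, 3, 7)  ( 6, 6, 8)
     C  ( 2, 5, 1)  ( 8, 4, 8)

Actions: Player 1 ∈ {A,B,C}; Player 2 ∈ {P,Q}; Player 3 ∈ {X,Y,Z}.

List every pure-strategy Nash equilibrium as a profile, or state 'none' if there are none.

(A,P,X): not NE [P1→B gives 8>1; P2→Q gives 5>0; P3→Z gives 4>3]
(A,P,Y): not NE [P1→B gives 8>0; P2→Q gives 5>2; P3→Z gives 4>1]
(A,P,Z): not NE [P2→Q gives 8>4]
(A,Q,X): not NE [P3→Y gives 6>1]
(A,Q,Y): NE
(A,Q,Z): not NE [P3→Y gives 6>2]
(B,P,X): not NE [P3→Y gives 9>0]
(B,P,Y): not NE [P2→Q gives 6>3]
(B,P,Z): not NE [P2→Q gives 6>3; P3→Y gives 9>7]
(B,Q,X): not NE [P2→P gives 9>8]
(B,Q,Y): not NE [P1→A gives 8>5; P3→Z gives 8>2]
(B,Q,Z): not NE [P1→A gives 9>6]
(C,P,X): not NE [P1→B gives 8>5; P2→Q gives 6>1; P3→Y gives 9>3]
(C,P,Y): not NE [P1→B gives 8>2]
(C,P,Z): not NE [P1→B gives 4>2; P3→Y gives 9>1]
(C,Q,X): not NE [P3→Z gives 8>2]
(C,Q,Y): not NE [P1→A gives 8>2; P2→P gives 9>1; P3→Z gives 8>2]
(C,Q,Z): not NE [P1→A gives 9>8; P2→P gives 5>4]

NE set: (A,Q,Y)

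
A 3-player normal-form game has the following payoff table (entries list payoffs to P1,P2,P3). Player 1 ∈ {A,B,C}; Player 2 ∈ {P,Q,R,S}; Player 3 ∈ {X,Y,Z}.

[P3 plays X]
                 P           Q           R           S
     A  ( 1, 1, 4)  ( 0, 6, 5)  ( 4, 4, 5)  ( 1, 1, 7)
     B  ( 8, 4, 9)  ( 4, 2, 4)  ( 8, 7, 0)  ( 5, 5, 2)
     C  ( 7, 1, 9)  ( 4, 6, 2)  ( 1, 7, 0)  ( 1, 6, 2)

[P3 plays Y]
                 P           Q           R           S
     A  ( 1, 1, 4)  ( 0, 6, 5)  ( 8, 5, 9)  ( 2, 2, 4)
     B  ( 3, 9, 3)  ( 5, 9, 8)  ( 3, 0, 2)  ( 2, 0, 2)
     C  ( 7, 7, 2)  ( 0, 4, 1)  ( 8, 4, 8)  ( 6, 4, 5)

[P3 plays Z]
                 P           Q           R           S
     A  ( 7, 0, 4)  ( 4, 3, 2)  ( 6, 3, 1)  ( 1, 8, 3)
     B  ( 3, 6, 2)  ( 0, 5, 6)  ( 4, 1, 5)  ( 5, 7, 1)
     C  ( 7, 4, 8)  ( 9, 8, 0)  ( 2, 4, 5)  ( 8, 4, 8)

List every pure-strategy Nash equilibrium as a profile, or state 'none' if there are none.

Nash profiles: (B,Q,Y)

(A,P,X): not NE [P1→B gives 8>1; P2→Q gives 6>1]
(A,P,Y): not NE [P1→C gives 7>1; P2→Q gives 6>1]
(A,P,Z): not NE [P2→S gives 8>0]
(A,Q,X): not NE [P1→C gives 4>0]
(A,Q,Y): not NE [P1→B gives 5>0]
(A,Q,Z): not NE [P1→C gives 9>4; P2→S gives 8>3; P3→Y gives 5>2]
(A,R,X): not NE [P1→B gives 8>4; P2→Q gives 6>4; P3→Y gives 9>5]
(A,R,Y): not NE [P2→Q gives 6>5]
(A,R,Z): not NE [P2→S gives 8>3; P3→Y gives 9>1]
(A,S,X): not NE [P1→B gives 5>1; P2→Q gives 6>1]
(A,S,Y): not NE [P1→C gives 6>2; P2→Q gives 6>2; P3→X gives 7>4]
(A,S,Z): not NE [P1→C gives 8>1; P3→X gives 7>3]
(B,P,X): not NE [P2→R gives 7>4]
(B,P,Y): not NE [P1→C gives 7>3; P3→X gives 9>3]
(B,P,Z): not NE [P1→C gives 7>3; P2→S gives 7>6; P3→X gives 9>2]
(B,Q,X): not NE [P2→R gives 7>2; P3→Y gives 8>4]
(B,Q,Y): NE
(B,Q,Z): not NE [P1→C gives 9>0; P2→S gives 7>5; P3→Y gives 8>6]
(B,R,X): not NE [P3→Z gives 5>0]
(B,R,Y): not NE [P1→C gives 8>3; P2→Q gives 9>0; P3→Z gives 5>2]
(B,R,Z): not NE [P1→A gives 6>4; P2→S gives 7>1]
(B,S,X): not NE [P2→R gives 7>5]
(B,S,Y): not NE [P1→C gives 6>2; P2→Q gives 9>0]
(B,S,Z): not NE [P1→C gives 8>5; P3→Y gives 2>1]
(C,P,X): not NE [P1→B gives 8>7; P2→R gives 7>1]
(C,P,Y): not NE [P3→X gives 9>2]
(C,P,Z): not NE [P2→Q gives 8>4; P3→X gives 9>8]
(C,Q,X): not NE [P2→R gives 7>6]
(C,Q,Y): not NE [P1→B gives 5>0; P2→P gives 7>4; P3→X gives 2>1]
(C,Q,Z): not NE [P3→X gives 2>0]
(C,R,X): not NE [P1→B gives 8>1; P3→Y gives 8>0]
(C,R,Y): not NE [P2→P gives 7>4]
(C,R,Z): not NE [P1→A gives 6>2; P2→Q gives 8>4; P3→Y gives 8>5]
(C,S,X): not NE [P1→B gives 5>1; P2→R gives 7>6; P3→Z gives 8>2]
(C,S,Y): not NE [P2→P gives 7>4; P3→Z gives 8>5]
(C,S,Z): not NE [P2→Q gives 8>4]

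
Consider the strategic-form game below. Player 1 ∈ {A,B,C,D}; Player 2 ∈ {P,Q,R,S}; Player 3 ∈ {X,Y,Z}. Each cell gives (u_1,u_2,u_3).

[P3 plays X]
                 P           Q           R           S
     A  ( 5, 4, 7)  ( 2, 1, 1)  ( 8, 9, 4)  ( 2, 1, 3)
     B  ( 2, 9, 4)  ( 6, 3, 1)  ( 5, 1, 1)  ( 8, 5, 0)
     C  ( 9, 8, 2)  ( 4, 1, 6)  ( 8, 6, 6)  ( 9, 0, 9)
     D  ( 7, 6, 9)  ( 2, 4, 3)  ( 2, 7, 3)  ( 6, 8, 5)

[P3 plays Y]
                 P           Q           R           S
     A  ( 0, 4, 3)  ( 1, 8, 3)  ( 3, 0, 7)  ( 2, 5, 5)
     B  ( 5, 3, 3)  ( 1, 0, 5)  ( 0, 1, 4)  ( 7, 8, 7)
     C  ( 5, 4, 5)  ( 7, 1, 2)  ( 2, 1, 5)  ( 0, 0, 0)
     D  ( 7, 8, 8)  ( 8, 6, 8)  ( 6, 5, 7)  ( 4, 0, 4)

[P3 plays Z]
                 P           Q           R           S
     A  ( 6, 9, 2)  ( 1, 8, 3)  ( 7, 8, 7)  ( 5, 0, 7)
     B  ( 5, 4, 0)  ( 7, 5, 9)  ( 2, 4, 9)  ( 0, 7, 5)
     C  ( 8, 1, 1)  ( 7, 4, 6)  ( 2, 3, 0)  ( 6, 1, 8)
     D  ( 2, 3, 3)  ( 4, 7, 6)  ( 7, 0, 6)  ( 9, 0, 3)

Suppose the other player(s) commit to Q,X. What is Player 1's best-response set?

u_1(A vs Q,X) = 2
u_1(B vs Q,X) = 6
u_1(C vs Q,X) = 4
u_1(D vs Q,X) = 2
max payoff 6 at {B}

P1 best: {B}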